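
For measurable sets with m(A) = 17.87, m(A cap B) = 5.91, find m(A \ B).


m(A \ B) = m(A) - m(A n B)
= 17.87 - 5.91
= 11.96


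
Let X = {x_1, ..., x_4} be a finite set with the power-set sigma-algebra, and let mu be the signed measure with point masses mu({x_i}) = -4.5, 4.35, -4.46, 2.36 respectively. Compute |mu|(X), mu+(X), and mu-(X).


Step 1: Every measurable set is a union of atoms (the cells / points), so a Hahn decomposition is
  obtained by grouping atoms by sign: P = union of atoms with mu > 0, N = union of the remaining atoms.
  Atoms in P (indices): 2, 4;  atoms in N (indices): 1, 3
  Positive values: 4.35, 2.36
  Negative values: -4.5, -4.46
Step 2: mu+(X) = mu(P) = sum of positive atom values = 6.71
Step 3: mu-(X) = -mu(N) = sum of |negative atom values| = 8.96
Step 4: |mu|(X) = mu+(X) + mu-(X) = 6.71 + 8.96 = 15.67


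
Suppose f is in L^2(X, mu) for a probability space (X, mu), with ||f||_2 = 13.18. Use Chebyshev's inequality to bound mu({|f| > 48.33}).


Chebyshev/Markov inequality: mu(|f| > eps) <= (||f||_p / eps)^p
Step 1: ||f||_2 / eps = 13.18 / 48.33 = 0.272708
Step 2: Raise to power p = 2:
  (0.272708)^2 = 0.07437
Step 3: Therefore mu(|f| > 48.33) <= 0.07437


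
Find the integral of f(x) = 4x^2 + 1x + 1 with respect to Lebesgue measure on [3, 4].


The Lebesgue integral of a Riemann-integrable function agrees with the Riemann integral.
Antiderivative F(x) = (4/3)x^3 + (1/2)x^2 + 1x
F(4) = (4/3)*4^3 + (1/2)*4^2 + 1*4
     = (4/3)*64 + (1/2)*16 + 1*4
     = 85.333333 + 8 + 4
     = 97.333333
F(3) = 43.5
Integral = F(4) - F(3) = 97.333333 - 43.5 = 53.833333


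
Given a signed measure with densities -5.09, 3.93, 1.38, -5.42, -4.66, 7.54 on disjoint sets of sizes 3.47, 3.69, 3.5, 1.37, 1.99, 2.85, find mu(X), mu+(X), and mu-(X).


Step 1: Compute signed measure on each set:
  Set 1: -5.09 * 3.47 = -17.6623
  Set 2: 3.93 * 3.69 = 14.5017
  Set 3: 1.38 * 3.5 = 4.83
  Set 4: -5.42 * 1.37 = -7.4254
  Set 5: -4.66 * 1.99 = -9.2734
  Set 6: 7.54 * 2.85 = 21.489
Step 2: Total signed measure = (-17.6623) + (14.5017) + (4.83) + (-7.4254) + (-9.2734) + (21.489)
     = 6.4596
Step 3: Positive part mu+(X) = sum of positive contributions = 40.8207
Step 4: Negative part mu-(X) = |sum of negative contributions| = 34.3611


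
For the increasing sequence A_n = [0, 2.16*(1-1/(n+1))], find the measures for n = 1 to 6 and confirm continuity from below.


By continuity of measure from below: if A_n increases to A, then m(A_n) -> m(A).
Here A = [0, 2.16], so m(A) = 2.16
Step 1: a_1 = 2.16*(1 - 1/2) = 1.08, m(A_1) = 1.08
Step 2: a_2 = 2.16*(1 - 1/3) = 1.44, m(A_2) = 1.44
Step 3: a_3 = 2.16*(1 - 1/4) = 1.62, m(A_3) = 1.62
Step 4: a_4 = 2.16*(1 - 1/5) = 1.728, m(A_4) = 1.728
Step 5: a_5 = 2.16*(1 - 1/6) = 1.8, m(A_5) = 1.8
Step 6: a_6 = 2.16*(1 - 1/7) = 1.8514, m(A_6) = 1.8514
Limit: m(A_n) -> m([0,2.16]) = 2.16


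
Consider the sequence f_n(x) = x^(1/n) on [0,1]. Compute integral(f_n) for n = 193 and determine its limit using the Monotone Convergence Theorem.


At n = 193: f_193(x) = x^(1/193).
Step 1: integral(x^(1/193), 0, 1) = [x^(1/193+1) / (1/193+1)] from 0 to 1
     = 1 / (1/193 + 1) = 1 / ((193+1)/193) = 193/(193+1)
     = 193/194 = 0.994845
Step 2: As n -> infinity, f_n(x) = x^(1/n) -> 1 for x in (0,1], and f_n is increasing in n.
By MCT, lim_n integral(f_n) = integral(lim_n f_n) = integral(1, 0, 1) = 1.
Step 3: Verify convergence: 193/194 = 0.994845 -> 1


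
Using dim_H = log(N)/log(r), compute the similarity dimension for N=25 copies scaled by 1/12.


For a self-similar set with N copies scaled by 1/r:
dim_H = log(N)/log(r) = log(25)/log(12)
= 3.218876/2.484907
= 1.295371


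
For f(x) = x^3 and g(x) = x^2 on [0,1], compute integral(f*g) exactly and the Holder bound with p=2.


Step 1: Exact integral of f*g = integral(x^5, 0, 1) = 1/6
     = 0.166667
Step 2: Holder bound with p=2, q=2:
  ||f||_p = (integral x^6 dx)^(1/2) = (1/7)^(1/2) = 0.377964
  ||g||_q = (integral x^4 dx)^(1/2) = (1/5)^(1/2) = 0.447214
Step 3: Holder bound = ||f||_p * ||g||_q = 0.377964 * 0.447214 = 0.169031
Verification: 0.166667 <= 0.169031 (Holder holds)


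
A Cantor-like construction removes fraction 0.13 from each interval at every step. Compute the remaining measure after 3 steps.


Step 1: At each step, fraction remaining = 1 - 0.13 = 0.87
Step 2: After 3 steps, measure = (0.87)^3
Step 3: Computing the power step by step:
  After step 1: 0.87
  After step 2: 0.7569
  After step 3: 0.658503
Result = 0.658503


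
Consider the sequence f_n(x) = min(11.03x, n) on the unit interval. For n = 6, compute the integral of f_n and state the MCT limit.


f(x) = 11.03x on [0,1]; f_n(x) = min(11.03x, n). At n = 6:
Step 1: f(x) reaches 6 at x = 6/11.03 = 0.543971
Step 2: integral(f_6) = integral(11.03x, 0, 0.543971) + integral(6, 0.543971, 1)
       = 11.03*0.543971^2/2 + 6*(1 - 0.543971)
       = 1.631913 + 2.736174
       = 4.368087
Step 3: As n -> infinity, f_n increases to f, so by MCT integral(f_n) -> integral(f) = 11.03/2 = 5.515.
Convergence: integral(f_6) = 4.368087 -> 5.515 as n -> infinity


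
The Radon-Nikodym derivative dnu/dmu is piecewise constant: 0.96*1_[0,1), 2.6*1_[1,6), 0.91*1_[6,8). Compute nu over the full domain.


Integrate each piece of the Radon-Nikodym derivative:
Step 1: integral_0^1 0.96 dx = 0.96*(1-0) = 0.96*1 = 0.96
Step 2: integral_1^6 2.6 dx = 2.6*(6-1) = 2.6*5 = 13
Step 3: integral_6^8 0.91 dx = 0.91*(8-6) = 0.91*2 = 1.82
Total: 0.96 + 13 + 1.82 = 15.78


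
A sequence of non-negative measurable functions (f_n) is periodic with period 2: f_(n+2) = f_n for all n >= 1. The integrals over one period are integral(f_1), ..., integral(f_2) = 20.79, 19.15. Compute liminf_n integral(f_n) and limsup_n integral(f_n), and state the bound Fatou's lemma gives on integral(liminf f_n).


The sequence (integral(f_n)) is periodic with period 2, repeating the values 20.79, 19.15 indefinitely.
Step 1: For a periodic sequence, every tail (a_m, a_(m+1), ...) contains all 2 period values infinitely often.
Step 2: Hence inf of every tail = min of the period values = min(20.79, 19.15) = 19.15.
        liminf_n integral(f_n) = sup over m of (inf of tail from m) = 19.15.
Step 3: Similarly sup of every tail = max of the period values = 20.79.
        limsup_n integral(f_n) = 20.79.
Step 4: Fatou's lemma: integral(liminf_n f_n) <= liminf_n integral(f_n) = 19.15.
        So the integral of the pointwise liminf is at most 19.15.


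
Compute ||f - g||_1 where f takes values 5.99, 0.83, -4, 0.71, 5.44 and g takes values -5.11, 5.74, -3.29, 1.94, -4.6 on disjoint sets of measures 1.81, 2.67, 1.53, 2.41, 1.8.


Step 1: Compute differences f_i - g_i:
  5.99 - -5.11 = 11.1
  0.83 - 5.74 = -4.91
  -4 - -3.29 = -0.71
  0.71 - 1.94 = -1.23
  5.44 - -4.6 = 10.04
Step 2: Compute |diff|^1 * measure for each set:
  |11.1|^1 * 1.81 = 11.1 * 1.81 = 20.091
  |-4.91|^1 * 2.67 = 4.91 * 2.67 = 13.1097
  |-0.71|^1 * 1.53 = 0.71 * 1.53 = 1.0863
  |-1.23|^1 * 2.41 = 1.23 * 2.41 = 2.9643
  |10.04|^1 * 1.8 = 10.04 * 1.8 = 18.072
Step 3: Sum = 55.3233
Step 4: ||f-g||_1 = (55.3233)^(1/1) = 55.3233


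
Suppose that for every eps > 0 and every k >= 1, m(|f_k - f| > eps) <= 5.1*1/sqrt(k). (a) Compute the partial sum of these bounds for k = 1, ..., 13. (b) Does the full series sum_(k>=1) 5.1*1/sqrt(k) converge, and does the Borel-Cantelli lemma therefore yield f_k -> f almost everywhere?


Step 1: List the terms 5.1*1/sqrt(k) for k = 1 to 13:
  k=1: 5.1
  k=2: 3.606245
  k=3: 2.944486
  k=4: 2.55
  k=5: 2.280789
  k=6: 2.082066
  k=7: 1.927619
  k=8: 1.803122
  k=9: 1.7
  k=10: 1.612762
  k=11: 1.537708
  k=12: 1.472243
  k=13: 1.414486
Step 2: Partial sum = 5.1 + 3.606245 + 2.944486 + 2.55 + 2.280789 + 2.082066 + 1.927619 + 1.803122 + 1.7 + 1.612762 + 1.537708 + 1.472243 + 1.414486
     = 30.031526
Step 3: The full series sum_(k>=1) 5.1*1/sqrt(k) diverges (p-series with p = 1/2 <= 1; a nonzero constant multiple of a divergent series diverges).
Step 4: The (first) Borel-Cantelli lemma requires a summable sequence of measures, so it does not apply here;
        from this bound alone no conclusion about a.e. convergence can be drawn (convergence in measure still
        gives an a.e.-convergent subsequence, but not a.e. convergence of the whole sequence).
Conclusion: series diverges; Borel-Cantelli is inconclusive about a.e. convergence of f_k.


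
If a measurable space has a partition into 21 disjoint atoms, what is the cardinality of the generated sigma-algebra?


Each element of the sigma-algebra is a union of some subset of the 21 atoms.
The number of such subsets is 2^21 = 2097152.


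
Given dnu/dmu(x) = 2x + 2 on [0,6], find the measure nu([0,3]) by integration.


nu(A) = integral_A (dnu/dmu) dmu = integral_0^3 (2x + 2) dx
Step 1: Antiderivative F(x) = (2/2)x^2 + 2x
Step 2: F(3) = (2/2)*3^2 + 2*3 = 9 + 6 = 15
Step 3: F(0) = (2/2)*0^2 + 2*0 = 0.0 + 0 = 0.0
Step 4: nu([0,3]) = F(3) - F(0) = 15 - 0.0 = 15


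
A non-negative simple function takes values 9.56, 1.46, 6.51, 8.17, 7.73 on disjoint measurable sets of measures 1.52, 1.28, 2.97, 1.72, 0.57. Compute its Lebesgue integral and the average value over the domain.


Step 1: Integral = sum(value_i * measure_i)
= 9.56*1.52 + 1.46*1.28 + 6.51*2.97 + 8.17*1.72 + 7.73*0.57
= 14.5312 + 1.8688 + 19.3347 + 14.0524 + 4.4061
= 54.1932
Step 2: Total measure of domain = 1.52 + 1.28 + 2.97 + 1.72 + 0.57 = 8.06
Step 3: Average value = 54.1932 / 8.06 = 6.723722


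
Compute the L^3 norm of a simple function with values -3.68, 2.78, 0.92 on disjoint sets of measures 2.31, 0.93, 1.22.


Step 1: Compute |f_i|^3 for each value:
  |-3.68|^3 = 49.836032
  |2.78|^3 = 21.484952
  |0.92|^3 = 0.778688
Step 2: Multiply by measures and sum:
  49.836032 * 2.31 = 115.121234
  21.484952 * 0.93 = 19.981005
  0.778688 * 1.22 = 0.949999
Sum = 115.121234 + 19.981005 + 0.949999 = 136.052239
Step 3: Take the p-th root:
||f||_3 = (136.052239)^(1/3) = 5.143222


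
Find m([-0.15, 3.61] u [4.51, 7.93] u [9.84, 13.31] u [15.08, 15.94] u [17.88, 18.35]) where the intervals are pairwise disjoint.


For pairwise disjoint intervals, m(union) = sum of lengths.
= (3.61 - -0.15) + (7.93 - 4.51) + (13.31 - 9.84) + (15.94 - 15.08) + (18.35 - 17.88)
= 3.76 + 3.42 + 3.47 + 0.86 + 0.47
= 11.98


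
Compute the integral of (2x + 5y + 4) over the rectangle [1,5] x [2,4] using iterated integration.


By Fubini, integrate in x first, then y.
Step 1: Fix y, integrate over x in [1,5]:
  integral(2x + 5y + 4, x=1..5)
  = 2*(5^2 - 1^2)/2 + (5y + 4)*(5 - 1)
  = 24 + (5y + 4)*4
  = 24 + 20y + 16
  = 40 + 20y
Step 2: Integrate over y in [2,4]:
  integral(40 + 20y, y=2..4)
  = 40*2 + 20*(4^2 - 2^2)/2
  = 80 + 120
  = 200


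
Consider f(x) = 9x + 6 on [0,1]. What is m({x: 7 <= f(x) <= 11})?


f^(-1)([7, 11]) = {x : 7 <= 9x + 6 <= 11}
Solving: (7 - 6)/9 <= x <= (11 - 6)/9
= [0.111111, 0.555556]
Intersecting with [0,1]: [0.111111, 0.555556]
Measure = 0.555556 - 0.111111 = 0.444444


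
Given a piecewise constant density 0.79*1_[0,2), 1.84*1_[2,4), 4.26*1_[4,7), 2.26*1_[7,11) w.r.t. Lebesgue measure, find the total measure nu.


Integrate each piece of the Radon-Nikodym derivative:
Step 1: integral_0^2 0.79 dx = 0.79*(2-0) = 0.79*2 = 1.58
Step 2: integral_2^4 1.84 dx = 1.84*(4-2) = 1.84*2 = 3.68
Step 3: integral_4^7 4.26 dx = 4.26*(7-4) = 4.26*3 = 12.78
Step 4: integral_7^11 2.26 dx = 2.26*(11-7) = 2.26*4 = 9.04
Total: 1.58 + 3.68 + 12.78 + 9.04 = 27.08


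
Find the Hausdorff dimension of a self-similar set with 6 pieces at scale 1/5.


For a self-similar set with N copies scaled by 1/r:
dim_H = log(N)/log(r) = log(6)/log(5)
= 1.791759/1.609438
= 1.113283


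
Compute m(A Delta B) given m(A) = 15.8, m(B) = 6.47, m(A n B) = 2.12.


m(A Delta B) = m(A) + m(B) - 2*m(A n B)
= 15.8 + 6.47 - 2*2.12
= 15.8 + 6.47 - 4.24
= 18.03


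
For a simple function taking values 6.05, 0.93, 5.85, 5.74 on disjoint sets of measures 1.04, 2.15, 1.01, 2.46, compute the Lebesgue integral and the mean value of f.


Step 1: Integral = sum(value_i * measure_i)
= 6.05*1.04 + 0.93*2.15 + 5.85*1.01 + 5.74*2.46
= 6.292 + 1.9995 + 5.9085 + 14.1204
= 28.3204
Step 2: Total measure of domain = 1.04 + 2.15 + 1.01 + 2.46 = 6.66
Step 3: Average value = 28.3204 / 6.66 = 4.252312


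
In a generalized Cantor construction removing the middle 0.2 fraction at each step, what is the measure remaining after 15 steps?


Step 1: At each step, fraction remaining = 1 - 0.2 = 0.8
Step 2: After 15 steps, measure = (0.8)^15
Result = 0.035184


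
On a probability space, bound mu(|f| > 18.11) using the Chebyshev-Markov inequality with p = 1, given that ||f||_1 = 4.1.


Chebyshev/Markov inequality: mu(|f| > eps) <= (||f||_p / eps)^p
Step 1: ||f||_1 / eps = 4.1 / 18.11 = 0.226394
Step 2: Raise to power p = 1:
  (0.226394)^1 = 0.226394
Step 3: Therefore mu(|f| > 18.11) <= 0.226394


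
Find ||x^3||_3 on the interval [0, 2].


Step 1: ||f||_3 = (integral_0^2 |x^3|^3 dx)^(1/3)
     = (integral_0^2 x^9 dx)^(1/3)
Step 2: integral_0^2 x^9 dx = [x^10/(10)] from 0 to 2 = 2^10/10
     = 1024/10 = 102.4
Step 3: ||f||_3 = (102.4)^(1/3) = 4.678428


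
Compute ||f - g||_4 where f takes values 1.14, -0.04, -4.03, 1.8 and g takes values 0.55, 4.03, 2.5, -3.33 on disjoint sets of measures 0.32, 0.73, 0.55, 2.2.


Step 1: Compute differences f_i - g_i:
  1.14 - 0.55 = 0.59
  -0.04 - 4.03 = -4.07
  -4.03 - 2.5 = -6.53
  1.8 - -3.33 = 5.13
Step 2: Compute |diff|^4 * measure for each set:
  |0.59|^4 * 0.32 = 0.121174 * 0.32 = 0.038776
  |-4.07|^4 * 0.73 = 274.395912 * 0.73 = 200.309016
  |-6.53|^4 * 0.55 = 1818.246353 * 0.55 = 1000.035494
  |5.13|^4 * 2.2 = 692.579226 * 2.2 = 1523.674296
Step 3: Sum = 2724.057582
Step 4: ||f-g||_4 = (2724.057582)^(1/4) = 7.224438


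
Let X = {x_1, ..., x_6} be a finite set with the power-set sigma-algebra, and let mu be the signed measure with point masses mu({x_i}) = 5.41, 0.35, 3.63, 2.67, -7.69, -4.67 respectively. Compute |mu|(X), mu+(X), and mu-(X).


Step 1: Every measurable set is a union of atoms (the cells / points), so a Hahn decomposition is
  obtained by grouping atoms by sign: P = union of atoms with mu > 0, N = union of the remaining atoms.
  Atoms in P (indices): 1, 2, 3, 4;  atoms in N (indices): 5, 6
  Positive values: 5.41, 0.35, 3.63, 2.67
  Negative values: -7.69, -4.67
Step 2: mu+(X) = mu(P) = sum of positive atom values = 12.06
Step 3: mu-(X) = -mu(N) = sum of |negative atom values| = 12.36
Step 4: |mu|(X) = mu+(X) + mu-(X) = 12.06 + 12.36 = 24.42


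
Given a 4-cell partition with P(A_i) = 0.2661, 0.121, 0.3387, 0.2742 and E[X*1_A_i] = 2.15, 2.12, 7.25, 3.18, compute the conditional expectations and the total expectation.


For each cell A_i: E[X|A_i] = E[X*1_A_i] / P(A_i)
Step 1: E[X|A_1] = 2.15 / 0.2661 = 8.079669
Step 2: E[X|A_2] = 2.12 / 0.121 = 17.520661
Step 3: E[X|A_3] = 7.25 / 0.3387 = 21.405373
Step 4: E[X|A_4] = 3.18 / 0.2742 = 11.597374
Verification: E[X] = sum E[X*1_A_i] = 2.15 + 2.12 + 7.25 + 3.18 = 14.7


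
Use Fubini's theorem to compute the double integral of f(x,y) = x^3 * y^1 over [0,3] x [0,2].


By Fubini's theorem, the double integral factors as a product of single integrals:
Step 1: integral_0^3 x^3 dx = [x^4/4] from 0 to 3
     = 3^4/4 = 20.25
Step 2: integral_0^2 y^1 dy = [y^2/2] from 0 to 2
     = 2^2/2 = 2
Step 3: Double integral = 20.25 * 2 = 40.5


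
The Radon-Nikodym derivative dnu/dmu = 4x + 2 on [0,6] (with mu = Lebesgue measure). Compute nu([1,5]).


nu(A) = integral_A (dnu/dmu) dmu = integral_1^5 (4x + 2) dx
Step 1: Antiderivative F(x) = (4/2)x^2 + 2x
Step 2: F(5) = (4/2)*5^2 + 2*5 = 50 + 10 = 60
Step 3: F(1) = (4/2)*1^2 + 2*1 = 2 + 2 = 4
Step 4: nu([1,5]) = F(5) - F(1) = 60 - 4 = 56


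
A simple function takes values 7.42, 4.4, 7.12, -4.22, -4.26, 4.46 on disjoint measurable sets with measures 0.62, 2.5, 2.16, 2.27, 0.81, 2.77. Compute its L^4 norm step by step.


Step 1: Compute |f_i|^4 for each value:
  |7.42|^4 = 3031.207181
  |4.4|^4 = 374.8096
  |7.12|^4 = 2569.922191
  |-4.22|^4 = 317.139111
  |-4.26|^4 = 329.335386
  |4.46|^4 = 395.675751
Step 2: Multiply by measures and sum:
  3031.207181 * 0.62 = 1879.348452
  374.8096 * 2.5 = 937.024
  2569.922191 * 2.16 = 5551.031933
  317.139111 * 2.27 = 719.905781
  329.335386 * 0.81 = 266.761662
  395.675751 * 2.77 = 1096.021829
Sum = 1879.348452 + 937.024 + 5551.031933 + 719.905781 + 266.761662 + 1096.021829 = 10450.093658
Step 3: Take the p-th root:
||f||_4 = (10450.093658)^(1/4) = 10.110673


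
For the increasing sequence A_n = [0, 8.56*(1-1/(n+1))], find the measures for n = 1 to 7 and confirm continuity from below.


By continuity of measure from below: if A_n increases to A, then m(A_n) -> m(A).
Here A = [0, 8.56], so m(A) = 8.56
Step 1: a_1 = 8.56*(1 - 1/2) = 4.28, m(A_1) = 4.28
Step 2: a_2 = 8.56*(1 - 1/3) = 5.7067, m(A_2) = 5.7067
Step 3: a_3 = 8.56*(1 - 1/4) = 6.42, m(A_3) = 6.42
Step 4: a_4 = 8.56*(1 - 1/5) = 6.848, m(A_4) = 6.848
Step 5: a_5 = 8.56*(1 - 1/6) = 7.1333, m(A_5) = 7.1333
Step 6: a_6 = 8.56*(1 - 1/7) = 7.3371, m(A_6) = 7.3371
Step 7: a_7 = 8.56*(1 - 1/8) = 7.49, m(A_7) = 7.49
Limit: m(A_n) -> m([0,8.56]) = 8.56


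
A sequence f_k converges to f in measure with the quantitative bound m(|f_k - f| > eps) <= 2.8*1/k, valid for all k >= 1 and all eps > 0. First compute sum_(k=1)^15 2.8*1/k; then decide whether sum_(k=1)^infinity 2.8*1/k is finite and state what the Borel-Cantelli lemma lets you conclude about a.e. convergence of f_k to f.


Step 1: List the terms 2.8*1/k for k = 1 to 15:
  k=1: 2.8
  k=2: 1.4
  k=3: 0.933333
  k=4: 0.7
  k=5: 0.56
  k=6: 0.466667
  k=7: 0.4
  k=8: 0.35
  k=9: 0.311111
  k=10: 0.28
  k=11: 0.254545
  k=12: 0.233333
  k=13: 0.215385
  k=14: 0.2
  k=15: 0.186667
Step 2: Partial sum = 2.8 + 1.4 + 0.933333 + 0.7 + 0.56 + 0.466667 + 0.4 + 0.35 + 0.311111 + 0.28 + 0.254545 + 0.233333 + 0.215385 + 0.2 + 0.186667
     = 9.291041
Step 3: The full series sum_(k>=1) 2.8*1/k diverges (harmonic series, p = 1; a nonzero constant multiple of a divergent series diverges).
Step 4: The (first) Borel-Cantelli lemma requires a summable sequence of measures, so it does not apply here;
        from this bound alone no conclusion about a.e. convergence can be drawn (convergence in measure still
        gives an a.e.-convergent subsequence, but not a.e. convergence of the whole sequence).
Conclusion: series diverges; Borel-Cantelli is inconclusive about a.e. convergence of f_k.


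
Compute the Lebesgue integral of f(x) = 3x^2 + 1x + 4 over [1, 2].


The Lebesgue integral of a Riemann-integrable function agrees with the Riemann integral.
Antiderivative F(x) = (3/3)x^3 + (1/2)x^2 + 4x
F(2) = (3/3)*2^3 + (1/2)*2^2 + 4*2
     = (3/3)*8 + (1/2)*4 + 4*2
     = 8 + 2 + 8
     = 18
F(1) = 5.5
Integral = F(2) - F(1) = 18 - 5.5 = 12.5


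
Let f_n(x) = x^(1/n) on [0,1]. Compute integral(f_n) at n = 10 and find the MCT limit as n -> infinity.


At n = 10: f_10(x) = x^(1/10).
Step 1: integral(x^(1/10), 0, 1) = [x^(1/10+1) / (1/10+1)] from 0 to 1
     = 1 / (1/10 + 1) = 1 / ((10+1)/10) = 10/(10+1)
     = 10/11 = 0.909091
Step 2: As n -> infinity, f_n(x) = x^(1/n) -> 1 for x in (0,1], and f_n is increasing in n.
By MCT, lim_n integral(f_n) = integral(lim_n f_n) = integral(1, 0, 1) = 1.
Step 3: Verify convergence: 10/11 = 0.909091 -> 1


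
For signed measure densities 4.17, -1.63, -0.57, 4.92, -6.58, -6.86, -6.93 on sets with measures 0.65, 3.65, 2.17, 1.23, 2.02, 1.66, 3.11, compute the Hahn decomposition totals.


Step 1: Compute signed measure on each set:
  Set 1: 4.17 * 0.65 = 2.7105
  Set 2: -1.63 * 3.65 = -5.9495
  Set 3: -0.57 * 2.17 = -1.2369
  Set 4: 4.92 * 1.23 = 6.0516
  Set 5: -6.58 * 2.02 = -13.2916
  Set 6: -6.86 * 1.66 = -11.3876
  Set 7: -6.93 * 3.11 = -21.5523
Step 2: Total signed measure = (2.7105) + (-5.9495) + (-1.2369) + (6.0516) + (-13.2916) + (-11.3876) + (-21.5523)
     = -44.6558
Step 3: Positive part mu+(X) = sum of positive contributions = 8.7621
Step 4: Negative part mu-(X) = |sum of negative contributions| = 53.4179


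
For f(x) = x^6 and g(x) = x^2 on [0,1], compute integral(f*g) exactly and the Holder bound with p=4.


Step 1: Exact integral of f*g = integral(x^8, 0, 1) = 1/9
     = 0.111111
Step 2: Holder bound with p=4, q=1.333333:
  ||f||_p = (integral x^24 dx)^(1/4) = (1/25)^(1/4) = 0.447214
  ||g||_q = (integral x^2.666667 dx)^(1/1.333333) = (1/3.666667)^(1/1.333333) = 0.377395
Step 3: Holder bound = ||f||_p * ||g||_q = 0.447214 * 0.377395 = 0.168776
Verification: 0.111111 <= 0.168776 (Holder holds)


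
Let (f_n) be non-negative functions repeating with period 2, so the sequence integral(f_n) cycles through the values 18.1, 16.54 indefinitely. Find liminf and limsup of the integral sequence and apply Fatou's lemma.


The sequence (integral(f_n)) is periodic with period 2, repeating the values 18.1, 16.54 indefinitely.
Step 1: For a periodic sequence, every tail (a_m, a_(m+1), ...) contains all 2 period values infinitely often.
Step 2: Hence inf of every tail = min of the period values = min(18.1, 16.54) = 16.54.
        liminf_n integral(f_n) = sup over m of (inf of tail from m) = 16.54.
Step 3: Similarly sup of every tail = max of the period values = 18.1.
        limsup_n integral(f_n) = 18.1.
Step 4: Fatou's lemma: integral(liminf_n f_n) <= liminf_n integral(f_n) = 16.54.
        So the integral of the pointwise liminf is at most 16.54.


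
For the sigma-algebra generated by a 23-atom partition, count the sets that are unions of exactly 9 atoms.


Each element of F is a union of some subset of the 23 atoms.
Elements that are unions of exactly 9 atoms correspond to 9-element subsets of the 23 atoms.
Count = C(23, 9) = 23! / (9! * 14!) = 817190.


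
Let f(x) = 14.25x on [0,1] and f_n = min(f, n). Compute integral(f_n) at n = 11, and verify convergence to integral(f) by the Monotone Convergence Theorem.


f(x) = 14.25x on [0,1]; f_n(x) = min(14.25x, n). At n = 11:
Step 1: f(x) reaches 11 at x = 11/14.25 = 0.77193
Step 2: integral(f_11) = integral(14.25x, 0, 0.77193) + integral(11, 0.77193, 1)
       = 14.25*0.77193^2/2 + 11*(1 - 0.77193)
       = 4.245614 + 2.508772
       = 6.754386
Step 3: As n -> infinity, f_n increases to f, so by MCT integral(f_n) -> integral(f) = 14.25/2 = 7.125.
Convergence: integral(f_11) = 6.754386 -> 7.125 as n -> infinity


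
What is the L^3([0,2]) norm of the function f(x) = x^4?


Step 1: ||f||_3 = (integral_0^2 |x^4|^3 dx)^(1/3)
     = (integral_0^2 x^12 dx)^(1/3)
Step 2: integral_0^2 x^12 dx = [x^13/(13)] from 0 to 2 = 2^13/13
     = 8192/13 = 630.153846
Step 3: ||f||_3 = (630.153846)^(1/3) = 8.573317


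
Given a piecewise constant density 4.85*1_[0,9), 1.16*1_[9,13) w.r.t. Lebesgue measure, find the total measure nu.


Integrate each piece of the Radon-Nikodym derivative:
Step 1: integral_0^9 4.85 dx = 4.85*(9-0) = 4.85*9 = 43.65
Step 2: integral_9^13 1.16 dx = 1.16*(13-9) = 1.16*4 = 4.64
Total: 43.65 + 4.64 = 48.29


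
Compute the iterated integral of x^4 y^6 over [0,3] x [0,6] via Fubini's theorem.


By Fubini's theorem, the double integral factors as a product of single integrals:
Step 1: integral_0^3 x^4 dx = [x^5/5] from 0 to 3
     = 3^5/5 = 48.6
Step 2: integral_0^6 y^6 dy = [y^7/7] from 0 to 6
     = 6^7/7 = 39990.857143
Step 3: Double integral = 48.6 * 39990.857143 = 1.943556e+06


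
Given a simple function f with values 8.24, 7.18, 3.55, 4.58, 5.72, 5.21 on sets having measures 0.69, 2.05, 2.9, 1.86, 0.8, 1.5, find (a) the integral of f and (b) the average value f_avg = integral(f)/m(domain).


Step 1: Integral = sum(value_i * measure_i)
= 8.24*0.69 + 7.18*2.05 + 3.55*2.9 + 4.58*1.86 + 5.72*0.8 + 5.21*1.5
= 5.6856 + 14.719 + 10.295 + 8.5188 + 4.576 + 7.815
= 51.6094
Step 2: Total measure of domain = 0.69 + 2.05 + 2.9 + 1.86 + 0.8 + 1.5 = 9.8
Step 3: Average value = 51.6094 / 9.8 = 5.266265


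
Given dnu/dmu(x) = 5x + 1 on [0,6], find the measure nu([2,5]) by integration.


nu(A) = integral_A (dnu/dmu) dmu = integral_2^5 (5x + 1) dx
Step 1: Antiderivative F(x) = (5/2)x^2 + 1x
Step 2: F(5) = (5/2)*5^2 + 1*5 = 62.5 + 5 = 67.5
Step 3: F(2) = (5/2)*2^2 + 1*2 = 10 + 2 = 12
Step 4: nu([2,5]) = F(5) - F(2) = 67.5 - 12 = 55.5


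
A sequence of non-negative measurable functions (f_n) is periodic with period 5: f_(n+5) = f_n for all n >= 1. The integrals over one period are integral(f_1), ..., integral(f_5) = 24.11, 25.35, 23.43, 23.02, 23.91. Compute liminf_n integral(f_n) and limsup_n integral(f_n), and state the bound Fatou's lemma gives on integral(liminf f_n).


The sequence (integral(f_n)) is periodic with period 5, repeating the values 24.11, 25.35, 23.43, 23.02, 23.91 indefinitely.
Step 1: For a periodic sequence, every tail (a_m, a_(m+1), ...) contains all 5 period values infinitely often.
Step 2: Hence inf of every tail = min of the period values = min(24.11, 25.35, 23.43, 23.02, 23.91) = 23.02.
        liminf_n integral(f_n) = sup over m of (inf of tail from m) = 23.02.
Step 3: Similarly sup of every tail = max of the period values = 25.35.
        limsup_n integral(f_n) = 25.35.
Step 4: Fatou's lemma: integral(liminf_n f_n) <= liminf_n integral(f_n) = 23.02.
        So the integral of the pointwise liminf is at most 23.02.


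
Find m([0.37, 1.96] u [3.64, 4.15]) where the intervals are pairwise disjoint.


For pairwise disjoint intervals, m(union) = sum of lengths.
= (1.96 - 0.37) + (4.15 - 3.64)
= 1.59 + 0.51
= 2.1


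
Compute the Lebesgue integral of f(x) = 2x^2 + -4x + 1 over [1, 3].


The Lebesgue integral of a Riemann-integrable function agrees with the Riemann integral.
Antiderivative F(x) = (2/3)x^3 + (-4/2)x^2 + 1x
F(3) = (2/3)*3^3 + (-4/2)*3^2 + 1*3
     = (2/3)*27 + (-4/2)*9 + 1*3
     = 18 + -18 + 3
     = 3
F(1) = -0.333333
Integral = F(3) - F(1) = 3 - -0.333333 = 3.333333


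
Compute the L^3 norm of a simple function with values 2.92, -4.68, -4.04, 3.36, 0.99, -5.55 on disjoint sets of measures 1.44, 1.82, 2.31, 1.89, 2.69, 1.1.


Step 1: Compute |f_i|^3 for each value:
  |2.92|^3 = 24.897088
  |-4.68|^3 = 102.503232
  |-4.04|^3 = 65.939264
  |3.36|^3 = 37.933056
  |0.99|^3 = 0.970299
  |-5.55|^3 = 170.953875
Step 2: Multiply by measures and sum:
  24.897088 * 1.44 = 35.851807
  102.503232 * 1.82 = 186.555882
  65.939264 * 2.31 = 152.3197
  37.933056 * 1.89 = 71.693476
  0.970299 * 2.69 = 2.610104
  170.953875 * 1.1 = 188.049262
Sum = 35.851807 + 186.555882 + 152.3197 + 71.693476 + 2.610104 + 188.049262 = 637.080231
Step 3: Take the p-th root:
||f||_3 = (637.080231)^(1/3) = 8.604614


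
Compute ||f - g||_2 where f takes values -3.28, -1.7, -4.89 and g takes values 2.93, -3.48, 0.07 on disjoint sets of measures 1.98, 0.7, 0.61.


Step 1: Compute differences f_i - g_i:
  -3.28 - 2.93 = -6.21
  -1.7 - -3.48 = 1.78
  -4.89 - 0.07 = -4.96
Step 2: Compute |diff|^2 * measure for each set:
  |-6.21|^2 * 1.98 = 38.5641 * 1.98 = 76.356918
  |1.78|^2 * 0.7 = 3.1684 * 0.7 = 2.21788
  |-4.96|^2 * 0.61 = 24.6016 * 0.61 = 15.006976
Step 3: Sum = 93.581774
Step 4: ||f-g||_2 = (93.581774)^(1/2) = 9.673767


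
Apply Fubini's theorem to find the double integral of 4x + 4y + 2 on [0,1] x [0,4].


By Fubini, integrate in x first, then y.
Step 1: Fix y, integrate over x in [0,1]:
  integral(4x + 4y + 2, x=0..1)
  = 4*(1^2 - 0^2)/2 + (4y + 2)*(1 - 0)
  = 2 + (4y + 2)*1
  = 2 + 4y + 2
  = 4 + 4y
Step 2: Integrate over y in [0,4]:
  integral(4 + 4y, y=0..4)
  = 4*4 + 4*(4^2 - 0^2)/2
  = 16 + 32
  = 48


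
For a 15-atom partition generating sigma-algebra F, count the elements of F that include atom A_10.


Each element of F is a union of some subset S of the 15 atoms.
The element contains A_10 iff A_10 is in S.
So we count subsets S of {A_1,...,A_15} with A_10 in S: choose freely among the other 14 atoms.
Count = 2^(15-1) = 2^14 = 16384.


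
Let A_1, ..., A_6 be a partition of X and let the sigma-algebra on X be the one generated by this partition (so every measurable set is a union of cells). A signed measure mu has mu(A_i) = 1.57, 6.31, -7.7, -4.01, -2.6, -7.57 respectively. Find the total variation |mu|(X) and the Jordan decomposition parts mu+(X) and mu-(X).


Step 1: Every measurable set is a union of atoms (the cells / points), so a Hahn decomposition is
  obtained by grouping atoms by sign: P = union of atoms with mu > 0, N = union of the remaining atoms.
  Atoms in P (indices): 1, 2;  atoms in N (indices): 3, 4, 5, 6
  Positive values: 1.57, 6.31
  Negative values: -7.7, -4.01, -2.6, -7.57
Step 2: mu+(X) = mu(P) = sum of positive atom values = 7.88
Step 3: mu-(X) = -mu(N) = sum of |negative atom values| = 21.88
Step 4: |mu|(X) = mu+(X) + mu-(X) = 7.88 + 21.88 = 29.76


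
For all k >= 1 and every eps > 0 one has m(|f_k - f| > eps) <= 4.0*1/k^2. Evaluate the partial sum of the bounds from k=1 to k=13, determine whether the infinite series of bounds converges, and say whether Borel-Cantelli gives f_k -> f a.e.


Step 1: List the terms 4.0*1/k^2 for k = 1 to 13:
  k=1: 4
  k=2: 1
  k=3: 0.444444
  k=4: 0.25
  k=5: 0.16
  k=6: 0.111111
  k=7: 0.081633
  k=8: 0.0625
  k=9: 0.049383
  k=10: 0.04
  k=11: 0.033058
  k=12: 0.027778
  k=13: 0.023669
Step 2: Partial sum = 4 + 1 + 0.444444 + 0.25 + 0.16 + 0.111111 + 0.081633 + 0.0625 + 0.049383 + 0.04 + 0.033058 + 0.027778 + 0.023669
     = 6.283575
Step 3: The full series sum_(k>=1) 4.0*1/k^2 converges (p-series with p = 2 > 1; a constant multiple of a convergent series converges).
Step 4: Fix eps > 0. Since sum_k m(|f_k - f| > eps) < infinity, the Borel-Cantelli lemma gives
        m(limsup_k {|f_k - f| > eps}) = 0, i.e. for a.e. x, |f_k(x) - f(x)| <= eps for all large k.
        Applying this with eps = 1/j for j = 1, 2, ... and intersecting the countably many full-measure sets,
        for a.e. x we get limsup_k |f_k(x) - f(x)| <= 1/j for every j, hence f_k -> f almost everywhere.
Conclusion: series converges; Borel-Cantelli yields f_k -> f a.e.


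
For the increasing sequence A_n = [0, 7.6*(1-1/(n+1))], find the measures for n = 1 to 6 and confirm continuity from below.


By continuity of measure from below: if A_n increases to A, then m(A_n) -> m(A).
Here A = [0, 7.6], so m(A) = 7.6
Step 1: a_1 = 7.6*(1 - 1/2) = 3.8, m(A_1) = 3.8
Step 2: a_2 = 7.6*(1 - 1/3) = 5.0667, m(A_2) = 5.0667
Step 3: a_3 = 7.6*(1 - 1/4) = 5.7, m(A_3) = 5.7
Step 4: a_4 = 7.6*(1 - 1/5) = 6.08, m(A_4) = 6.08
Step 5: a_5 = 7.6*(1 - 1/6) = 6.3333, m(A_5) = 6.3333
Step 6: a_6 = 7.6*(1 - 1/7) = 6.5143, m(A_6) = 6.5143
Limit: m(A_n) -> m([0,7.6]) = 7.6


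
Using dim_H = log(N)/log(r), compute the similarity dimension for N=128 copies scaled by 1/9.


For a self-similar set with N copies scaled by 1/r:
dim_H = log(N)/log(r) = log(128)/log(9)
= 4.85203/2.197225
= 2.208254


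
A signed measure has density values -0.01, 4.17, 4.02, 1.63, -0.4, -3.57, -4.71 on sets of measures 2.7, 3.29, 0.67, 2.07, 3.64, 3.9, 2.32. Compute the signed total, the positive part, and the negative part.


Step 1: Compute signed measure on each set:
  Set 1: -0.01 * 2.7 = -0.027
  Set 2: 4.17 * 3.29 = 13.7193
  Set 3: 4.02 * 0.67 = 2.6934
  Set 4: 1.63 * 2.07 = 3.3741
  Set 5: -0.4 * 3.64 = -1.456
  Set 6: -3.57 * 3.9 = -13.923
  Set 7: -4.71 * 2.32 = -10.9272
Step 2: Total signed measure = (-0.027) + (13.7193) + (2.6934) + (3.3741) + (-1.456) + (-13.923) + (-10.9272)
     = -6.5464
Step 3: Positive part mu+(X) = sum of positive contributions = 19.7868
Step 4: Negative part mu-(X) = |sum of negative contributions| = 26.3332


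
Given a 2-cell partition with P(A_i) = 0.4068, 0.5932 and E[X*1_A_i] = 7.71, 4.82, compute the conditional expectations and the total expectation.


For each cell A_i: E[X|A_i] = E[X*1_A_i] / P(A_i)
Step 1: E[X|A_1] = 7.71 / 0.4068 = 18.952802
Step 2: E[X|A_2] = 4.82 / 0.5932 = 8.125421
Verification: E[X] = sum E[X*1_A_i] = 7.71 + 4.82 = 12.53


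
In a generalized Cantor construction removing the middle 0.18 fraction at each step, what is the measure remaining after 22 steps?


Step 1: At each step, fraction remaining = 1 - 0.18 = 0.82
Step 2: After 22 steps, measure = (0.82)^22
Result = 0.012703


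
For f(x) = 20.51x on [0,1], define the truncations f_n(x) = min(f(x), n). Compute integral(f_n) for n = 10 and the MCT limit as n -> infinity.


f(x) = 20.51x on [0,1]; f_n(x) = min(20.51x, n). At n = 10:
Step 1: f(x) reaches 10 at x = 10/20.51 = 0.487567
Step 2: integral(f_10) = integral(20.51x, 0, 0.487567) + integral(10, 0.487567, 1)
       = 20.51*0.487567^2/2 + 10*(1 - 0.487567)
       = 2.437835 + 5.12433
       = 7.562165
Step 3: As n -> infinity, f_n increases to f, so by MCT integral(f_n) -> integral(f) = 20.51/2 = 10.255.
Convergence: integral(f_10) = 7.562165 -> 10.255 as n -> infinity


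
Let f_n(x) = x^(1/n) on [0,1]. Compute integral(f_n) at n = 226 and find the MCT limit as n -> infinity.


At n = 226: f_226(x) = x^(1/226).
Step 1: integral(x^(1/226), 0, 1) = [x^(1/226+1) / (1/226+1)] from 0 to 1
     = 1 / (1/226 + 1) = 1 / ((226+1)/226) = 226/(226+1)
     = 226/227 = 0.995595
Step 2: As n -> infinity, f_n(x) = x^(1/n) -> 1 for x in (0,1], and f_n is increasing in n.
By MCT, lim_n integral(f_n) = integral(lim_n f_n) = integral(1, 0, 1) = 1.
Step 3: Verify convergence: 226/227 = 0.995595 -> 1


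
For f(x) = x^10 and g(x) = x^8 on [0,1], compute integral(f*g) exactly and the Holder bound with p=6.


Step 1: Exact integral of f*g = integral(x^18, 0, 1) = 1/19
     = 0.052632
Step 2: Holder bound with p=6, q=1.2:
  ||f||_p = (integral x^60 dx)^(1/6) = (1/61)^(1/6) = 0.504017
  ||g||_q = (integral x^9.6 dx)^(1/1.2) = (1/10.6)^(1/1.2) = 0.139823
Step 3: Holder bound = ||f||_p * ||g||_q = 0.504017 * 0.139823 = 0.070473
Verification: 0.052632 <= 0.070473 (Holder holds)


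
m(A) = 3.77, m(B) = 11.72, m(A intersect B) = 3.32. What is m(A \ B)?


m(A \ B) = m(A) - m(A n B)
= 3.77 - 3.32
= 0.45


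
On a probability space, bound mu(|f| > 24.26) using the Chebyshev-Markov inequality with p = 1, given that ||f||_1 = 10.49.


Chebyshev/Markov inequality: mu(|f| > eps) <= (||f||_p / eps)^p
Step 1: ||f||_1 / eps = 10.49 / 24.26 = 0.432399
Step 2: Raise to power p = 1:
  (0.432399)^1 = 0.432399
Step 3: Therefore mu(|f| > 24.26) <= 0.432399


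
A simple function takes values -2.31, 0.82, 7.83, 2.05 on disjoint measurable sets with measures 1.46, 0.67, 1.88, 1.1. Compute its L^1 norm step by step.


Step 1: Compute |f_i|^1 for each value:
  |-2.31|^1 = 2.31
  |0.82|^1 = 0.82
  |7.83|^1 = 7.83
  |2.05|^1 = 2.05
Step 2: Multiply by measures and sum:
  2.31 * 1.46 = 3.3726
  0.82 * 0.67 = 0.5494
  7.83 * 1.88 = 14.7204
  2.05 * 1.1 = 2.255
Sum = 3.3726 + 0.5494 + 14.7204 + 2.255 = 20.8974
Step 3: Take the p-th root:
||f||_1 = (20.8974)^(1/1) = 20.8974


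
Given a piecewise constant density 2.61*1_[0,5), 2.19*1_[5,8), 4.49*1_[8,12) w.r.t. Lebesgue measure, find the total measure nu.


Integrate each piece of the Radon-Nikodym derivative:
Step 1: integral_0^5 2.61 dx = 2.61*(5-0) = 2.61*5 = 13.05
Step 2: integral_5^8 2.19 dx = 2.19*(8-5) = 2.19*3 = 6.57
Step 3: integral_8^12 4.49 dx = 4.49*(12-8) = 4.49*4 = 17.96
Total: 13.05 + 6.57 + 17.96 = 37.58


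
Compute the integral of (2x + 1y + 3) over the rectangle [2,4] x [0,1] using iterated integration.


By Fubini, integrate in x first, then y.
Step 1: Fix y, integrate over x in [2,4]:
  integral(2x + 1y + 3, x=2..4)
  = 2*(4^2 - 2^2)/2 + (1y + 3)*(4 - 2)
  = 12 + (1y + 3)*2
  = 12 + 2y + 6
  = 18 + 2y
Step 2: Integrate over y in [0,1]:
  integral(18 + 2y, y=0..1)
  = 18*1 + 2*(1^2 - 0^2)/2
  = 18 + 1
  = 19


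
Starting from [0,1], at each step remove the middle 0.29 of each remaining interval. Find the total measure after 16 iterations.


Step 1: At each step, fraction remaining = 1 - 0.29 = 0.71
Step 2: After 16 steps, measure = (0.71)^16
Result = 0.00417


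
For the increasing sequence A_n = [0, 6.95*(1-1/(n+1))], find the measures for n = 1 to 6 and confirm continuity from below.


By continuity of measure from below: if A_n increases to A, then m(A_n) -> m(A).
Here A = [0, 6.95], so m(A) = 6.95
Step 1: a_1 = 6.95*(1 - 1/2) = 3.475, m(A_1) = 3.475
Step 2: a_2 = 6.95*(1 - 1/3) = 4.6333, m(A_2) = 4.6333
Step 3: a_3 = 6.95*(1 - 1/4) = 5.2125, m(A_3) = 5.2125
Step 4: a_4 = 6.95*(1 - 1/5) = 5.56, m(A_4) = 5.56
Step 5: a_5 = 6.95*(1 - 1/6) = 5.7917, m(A_5) = 5.7917
Step 6: a_6 = 6.95*(1 - 1/7) = 5.9571, m(A_6) = 5.9571
Limit: m(A_n) -> m([0,6.95]) = 6.95


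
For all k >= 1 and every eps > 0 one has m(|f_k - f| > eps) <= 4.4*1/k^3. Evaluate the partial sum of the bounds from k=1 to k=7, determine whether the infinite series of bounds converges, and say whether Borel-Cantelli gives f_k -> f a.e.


Step 1: List the terms 4.4*1/k^3 for k = 1 to 7:
  k=1: 4.4
  k=2: 0.55
  k=3: 0.162963
  k=4: 0.06875
  k=5: 0.0352
  k=6: 0.02037
  k=7: 0.012828
Step 2: Partial sum = 4.4 + 0.55 + 0.162963 + 0.06875 + 0.0352 + 0.02037 + 0.012828
     = 5.250111
Step 3: The full series sum_(k>=1) 4.4*1/k^3 converges (p-series with p = 3 > 1; a constant multiple of a convergent series converges).
Step 4: Fix eps > 0. Since sum_k m(|f_k - f| > eps) < infinity, the Borel-Cantelli lemma gives
        m(limsup_k {|f_k - f| > eps}) = 0, i.e. for a.e. x, |f_k(x) - f(x)| <= eps for all large k.
        Applying this with eps = 1/j for j = 1, 2, ... and intersecting the countably many full-measure sets,
        for a.e. x we get limsup_k |f_k(x) - f(x)| <= 1/j for every j, hence f_k -> f almost everywhere.
Conclusion: series converges; Borel-Cantelli yields f_k -> f a.e.


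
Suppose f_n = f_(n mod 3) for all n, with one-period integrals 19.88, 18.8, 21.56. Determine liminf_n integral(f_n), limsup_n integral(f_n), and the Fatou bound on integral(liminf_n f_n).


The sequence (integral(f_n)) is periodic with period 3, repeating the values 19.88, 18.8, 21.56 indefinitely.
Step 1: For a periodic sequence, every tail (a_m, a_(m+1), ...) contains all 3 period values infinitely often.
Step 2: Hence inf of every tail = min of the period values = min(19.88, 18.8, 21.56) = 18.8.
        liminf_n integral(f_n) = sup over m of (inf of tail from m) = 18.8.
Step 3: Similarly sup of every tail = max of the period values = 21.56.
        limsup_n integral(f_n) = 21.56.
Step 4: Fatou's lemma: integral(liminf_n f_n) <= liminf_n integral(f_n) = 18.8.
        So the integral of the pointwise liminf is at most 18.8.


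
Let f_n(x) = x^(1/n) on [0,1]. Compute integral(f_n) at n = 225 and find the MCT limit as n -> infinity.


At n = 225: f_225(x) = x^(1/225).
Step 1: integral(x^(1/225), 0, 1) = [x^(1/225+1) / (1/225+1)] from 0 to 1
     = 1 / (1/225 + 1) = 1 / ((225+1)/225) = 225/(225+1)
     = 225/226 = 0.995575
Step 2: As n -> infinity, f_n(x) = x^(1/n) -> 1 for x in (0,1], and f_n is increasing in n.
By MCT, lim_n integral(f_n) = integral(lim_n f_n) = integral(1, 0, 1) = 1.
Step 3: Verify convergence: 225/226 = 0.995575 -> 1


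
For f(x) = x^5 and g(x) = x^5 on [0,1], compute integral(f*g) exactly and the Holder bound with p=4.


Step 1: Exact integral of f*g = integral(x^10, 0, 1) = 1/11
     = 0.090909
Step 2: Holder bound with p=4, q=1.333333:
  ||f||_p = (integral x^20 dx)^(1/4) = (1/21)^(1/4) = 0.467138
  ||g||_q = (integral x^6.666667 dx)^(1/1.333333) = (1/7.666667)^(1/1.333333) = 0.217043
Step 3: Holder bound = ||f||_p * ||g||_q = 0.467138 * 0.217043 = 0.101389
Verification: 0.090909 <= 0.101389 (Holder holds)


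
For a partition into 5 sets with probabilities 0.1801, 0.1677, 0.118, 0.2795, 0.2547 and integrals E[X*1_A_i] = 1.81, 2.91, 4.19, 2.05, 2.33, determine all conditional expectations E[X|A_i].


For each cell A_i: E[X|A_i] = E[X*1_A_i] / P(A_i)
Step 1: E[X|A_1] = 1.81 / 0.1801 = 10.049972
Step 2: E[X|A_2] = 2.91 / 0.1677 = 17.352415
Step 3: E[X|A_3] = 4.19 / 0.118 = 35.508475
Step 4: E[X|A_4] = 2.05 / 0.2795 = 7.334526
Step 5: E[X|A_5] = 2.33 / 0.2547 = 9.148017
Verification: E[X] = sum E[X*1_A_i] = 1.81 + 2.91 + 4.19 + 2.05 + 2.33 = 13.29


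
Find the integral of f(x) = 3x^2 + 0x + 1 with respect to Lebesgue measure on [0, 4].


The Lebesgue integral of a Riemann-integrable function agrees with the Riemann integral.
Antiderivative F(x) = (3/3)x^3 + (0/2)x^2 + 1x
F(4) = (3/3)*4^3 + (0/2)*4^2 + 1*4
     = (3/3)*64 + (0/2)*16 + 1*4
     = 64 + 0.0 + 4
     = 68
F(0) = 0.0
Integral = F(4) - F(0) = 68 - 0.0 = 68
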